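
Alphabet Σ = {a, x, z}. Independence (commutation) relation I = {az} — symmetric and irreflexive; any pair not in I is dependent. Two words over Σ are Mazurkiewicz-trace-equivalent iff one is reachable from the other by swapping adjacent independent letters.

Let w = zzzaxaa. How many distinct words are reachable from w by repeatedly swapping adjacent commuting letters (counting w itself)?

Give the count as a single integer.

4

#0=z has no predecessor
#1=z depends on [0:z]
#2=z depends on [1:z]
#3=a has no predecessor
#4=x depends on [2:z, 3:a]
#5=a depends on [4:x]
#6=a depends on [5:a]
sources: [0:z, 3:a]
N(rest) = Σ N(rest − s) over sources s of rest; N(one piece) = 1:
  size 1 → [6]=1
  size 2 → [5,6]=1
  size 3 → [4,5,6]=1
  size 4 → [2,4,5,6]=1  [3,4,5,6]=1
  size 5 → [1,2,4,5,6]=1  [2,3,4,5,6]=2
  first=0(z) contributes 3
  first=3(a) contributes 1
|[w]| = 4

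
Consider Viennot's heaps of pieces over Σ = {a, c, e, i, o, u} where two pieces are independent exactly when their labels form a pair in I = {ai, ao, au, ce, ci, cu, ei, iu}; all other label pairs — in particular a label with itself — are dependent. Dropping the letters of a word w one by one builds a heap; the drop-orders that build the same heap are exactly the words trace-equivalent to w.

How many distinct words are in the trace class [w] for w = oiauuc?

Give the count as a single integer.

42

drop 0:o onto floor
drop 1:i onto {0:o}
drop 2:a onto floor
drop 3:u onto {0:o}
drop 4:u onto {3:u}
drop 5:c onto {0:o, 2:a}
ground layer = {0:o, 2:a}
drop-orders for the pieces not yet dropped (sum over which currently-grounded one goes next):
  1 to go: {1} 1  {4} 1  {5} 1
  2 to go: {1,4} 2  {1,5} 2  {2,5} 1  {3,4} 1  {4,5} 2
  3 to go: {1,2,5} 3  {1,3,4} 3  {1,4,5} 6  {2,4,5} 3  {3,4,5} 3
  4 to go: {1,2,4,5} 12  {1,3,4,5} 12  {2,3,4,5} 6
  if 0:o drops first: 30 orders
  if 2:a drops first: 12 orders
heap linearizations: 42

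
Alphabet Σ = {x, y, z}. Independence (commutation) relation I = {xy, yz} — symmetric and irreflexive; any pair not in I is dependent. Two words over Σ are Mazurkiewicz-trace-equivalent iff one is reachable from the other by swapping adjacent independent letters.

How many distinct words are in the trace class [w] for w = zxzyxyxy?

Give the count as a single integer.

#0=z has no predecessor
#1=x depends on [0:z]
#2=z depends on [1:x]
#3=y has no predecessor
#4=x depends on [2:z]
#5=y depends on [3:y]
#6=x depends on [4:x]
#7=y depends on [5:y]
sources: [0:z, 3:y]
N(rest) = Σ N(rest − s) over sources s of rest; N(one piece) = 1:
  size 1 → [6]=1  [7]=1
  size 2 → [4,6]=1  [5,7]=1  [6,7]=2
  size 3 → [2,4,6]=1  [3,5,7]=1  [4,6,7]=3  [5,6,7]=3
  size 4 → [1,2,4,6]=1  [2,4,6,7]=4  [3,5,6,7]=4  [4,5,6,7]=6
  size 5 → [0,1,2,4,6]=1  [1,2,4,6,7]=5  [2,4,5,6,7]=10  [3,4,5,6,7]=10
  size 6 → [0,1,2,4,6,7]=6  [1,2,4,5,6,7]=15  [2,3,4,5,6,7]=20
  first=0(z) contributes 35
  first=3(y) contributes 21
|[w]| = 56

56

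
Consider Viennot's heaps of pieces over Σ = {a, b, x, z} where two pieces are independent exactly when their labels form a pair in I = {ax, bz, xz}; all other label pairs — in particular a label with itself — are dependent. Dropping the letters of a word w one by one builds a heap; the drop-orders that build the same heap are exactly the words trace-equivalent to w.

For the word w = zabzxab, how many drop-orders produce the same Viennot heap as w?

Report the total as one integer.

piece 0:z — minimal
piece 1:a rests on {0:z}
piece 2:b rests on {1:a}
piece 3:z rests on {1:a}
piece 4:x rests on {2:b}
piece 5:a rests on {2:b, 3:z}
piece 6:b rests on {4:x, 5:a}
minimal pieces: {0:z}
ways to finish when only these pieces remain (= sum over removing one remaining piece with nothing left below it):
  1 left: {6}→1
  2 left: {4,6}→1  {5,6}→1
  3 left: {3,5,6}→1  {4,5,6}→2
  4 left: {2,4,5,6}→2  {3,4,5,6}→3
  5 left: {2,3,4,5,6}→5
  placing 0:z first → 5 extensions

5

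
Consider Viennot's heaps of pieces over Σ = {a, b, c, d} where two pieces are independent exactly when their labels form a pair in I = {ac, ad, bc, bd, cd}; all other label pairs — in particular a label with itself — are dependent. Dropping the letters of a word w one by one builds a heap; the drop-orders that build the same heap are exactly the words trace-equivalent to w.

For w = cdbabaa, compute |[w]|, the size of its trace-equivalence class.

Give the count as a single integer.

0(c) covers ∅
1(d) covers ∅
2(b) covers ∅
3(a) covers 2:b
4(b) covers 3:a
5(a) covers 4:b
6(a) covers 5:a
floor of heap: 0:c, 1:d, 2:b
completions by unplaced set U, small U first (add the entries for U minus each lowest piece of U):
  |U|=1: {0}:1  {1}:1  {6}:1
  |U|=2: {0,1}:2  {0,6}:2  {1,6}:2  {5,6}:1
  |U|=3: {0,1,6}:6  {0,5,6}:3  {1,5,6}:3  {4,5,6}:1
  |U|=4: {0,1,5,6}:12  {0,4,5,6}:4  {1,4,5,6}:4  {3,4,5,6}:1
  |U|=5: {0,1,4,5,6}:20  {0,3,4,5,6}:5  {1,3,4,5,6}:5  {2,3,4,5,6}:1
  start at 0(c): 6
  start at 1(d): 6
  start at 2(b): 30
sum over floor = 42

42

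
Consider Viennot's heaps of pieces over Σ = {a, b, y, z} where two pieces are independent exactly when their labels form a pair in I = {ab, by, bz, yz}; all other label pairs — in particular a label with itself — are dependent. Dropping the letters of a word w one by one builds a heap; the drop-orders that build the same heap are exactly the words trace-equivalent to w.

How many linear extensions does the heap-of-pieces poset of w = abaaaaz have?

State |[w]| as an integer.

piece 0:a — minimal
piece 1:b — minimal
piece 2:a rests on {0:a}
piece 3:a rests on {2:a}
piece 4:a rests on {3:a}
piece 5:a rests on {4:a}
piece 6:z rests on {5:a}
minimal pieces: {0:a, 1:b}
ways to finish when only these pieces remain (= sum over removing one remaining piece with nothing left below it):
  1 left: {1}→1  {6}→1
  2 left: {1,6}→2  {5,6}→1
  3 left: {1,5,6}→3  {4,5,6}→1
  4 left: {1,4,5,6}→4  {3,4,5,6}→1
  5 left: {1,3,4,5,6}→5  {2,3,4,5,6}→1
  placing 0:a first → 6 extensions
  placing 1:b first → 1 extensions
total linear extensions = 7

7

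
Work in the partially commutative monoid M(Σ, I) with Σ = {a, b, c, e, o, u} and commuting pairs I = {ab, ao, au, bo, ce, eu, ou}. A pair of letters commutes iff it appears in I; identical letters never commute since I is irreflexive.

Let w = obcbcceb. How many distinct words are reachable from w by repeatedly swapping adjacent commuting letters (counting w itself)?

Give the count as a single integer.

0(o) covers ∅
1(b) covers ∅
2(c) covers 0:o, 1:b
3(b) covers 2:c
4(c) covers 3:b
5(c) covers 4:c
6(e) covers 3:b
7(b) covers 5:c, 6:e
floor of heap: 0:o, 1:b
completions by unplaced set U, small U first (add the entries for U minus each lowest piece of U):
  |U|=1: {7}:1
  |U|=2: {5,7}:1  {6,7}:1
  |U|=3: {4,5,7}:1  {5,6,7}:2
  |U|=4: {4,5,6,7}:3
  |U|=5: {3,4,5,6,7}:3
  |U|=6: {2,3,4,5,6,7}:3
  start at 0(o): 3
  start at 1(b): 3
sum over floor = 6

6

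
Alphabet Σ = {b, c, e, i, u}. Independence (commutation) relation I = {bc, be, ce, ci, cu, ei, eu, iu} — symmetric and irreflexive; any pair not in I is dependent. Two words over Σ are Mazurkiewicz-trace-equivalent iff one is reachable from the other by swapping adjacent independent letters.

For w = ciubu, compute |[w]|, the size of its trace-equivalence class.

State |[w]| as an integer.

10

piece 0:c — minimal
piece 1:i — minimal
piece 2:u — minimal
piece 3:b rests on {1:i, 2:u}
piece 4:u rests on {3:b}
minimal pieces: {0:c, 1:i, 2:u}
ways to finish when only these pieces remain (= sum over removing one remaining piece with nothing left below it):
  1 left: {0}→1  {4}→1
  2 left: {0,4}→2  {3,4}→1
  3 left: {0,3,4}→3  {1,3,4}→1  {2,3,4}→1
  placing 0:c first → 2 extensions
  placing 1:i first → 4 extensions
  placing 2:u first → 4 extensions
total linear extensions = 10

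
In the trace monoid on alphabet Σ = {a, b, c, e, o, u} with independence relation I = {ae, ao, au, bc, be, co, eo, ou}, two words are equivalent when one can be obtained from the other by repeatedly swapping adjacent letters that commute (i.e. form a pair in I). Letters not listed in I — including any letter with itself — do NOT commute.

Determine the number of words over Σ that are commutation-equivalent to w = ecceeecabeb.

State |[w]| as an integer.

4

drop 0:e onto floor
drop 1:c onto {0:e}
drop 2:c onto {1:c}
drop 3:e onto {2:c}
drop 4:e onto {3:e}
drop 5:e onto {4:e}
drop 6:c onto {5:e}
drop 7:a onto {6:c}
drop 8:b onto {7:a}
drop 9:e onto {6:c}
drop 10:b onto {8:b}
ground layer = {0:e}
drop-orders for the pieces not yet dropped (sum over which currently-grounded one goes next):
  1 to go: {9} 1  {10} 1
  2 to go: {8,10} 1  {9,10} 2
  3 to go: {7,8,10} 1  {8,9,10} 3
  4 to go: {7,8,9,10} 4
  5 to go: {6,7,8,9,10} 4
  6 to go: {5,6,7,8,9,10} 4
  7 to go: {4,5,6,7,8,9,10} 4
  8 to go: {3,4,5,6,7,8,9,10} 4
  9 to go: {2,3,4,5,6,7,8,9,10} 4
  if 0:e drops first: 4 orders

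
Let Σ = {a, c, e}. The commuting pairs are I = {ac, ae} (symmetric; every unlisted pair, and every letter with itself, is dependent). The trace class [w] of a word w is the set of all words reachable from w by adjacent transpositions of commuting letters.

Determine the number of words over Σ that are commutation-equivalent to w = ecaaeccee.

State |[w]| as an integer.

36

drop 0:e onto floor
drop 1:c onto {0:e}
drop 2:a onto floor
drop 3:a onto {2:a}
drop 4:e onto {1:c}
drop 5:c onto {4:e}
drop 6:c onto {5:c}
drop 7:e onto {6:c}
drop 8:e onto {7:e}
ground layer = {0:e, 2:a}
drop-orders for the pieces not yet dropped (sum over which currently-grounded one goes next):
  1 to go: {3} 1  {8} 1
  2 to go: {2,3} 1  {3,8} 2  {7,8} 1
  3 to go: {2,3,8} 3  {3,7,8} 3  {6,7,8} 1
  4 to go: {2,3,7,8} 6  {3,6,7,8} 4  {5,6,7,8} 1
  5 to go: {2,3,6,7,8} 10  {3,5,6,7,8} 5  {4,5,6,7,8} 1
  6 to go: {1,4,5,6,7,8} 1  {2,3,5,6,7,8} 15  {3,4,5,6,7,8} 6
  7 to go: {0,1,4,5,6,7,8} 1  {1,3,4,5,6,7,8} 7  {2,3,4,5,6,7,8} 21
  if 0:e drops first: 28 orders
  if 2:a drops first: 8 orders
heap linearizations: 36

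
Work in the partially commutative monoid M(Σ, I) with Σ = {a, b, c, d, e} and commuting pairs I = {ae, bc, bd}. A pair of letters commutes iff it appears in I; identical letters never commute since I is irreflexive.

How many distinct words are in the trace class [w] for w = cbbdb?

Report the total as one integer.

drop 0:c onto floor
drop 1:b onto floor
drop 2:b onto {1:b}
drop 3:d onto {0:c}
drop 4:b onto {2:b}
ground layer = {0:c, 1:b}
drop-orders for the pieces not yet dropped (sum over which currently-grounded one goes next):
  1 to go: {3} 1  {4} 1
  2 to go: {0,3} 1  {2,4} 1  {3,4} 2
  3 to go: {0,3,4} 3  {1,2,4} 1  {2,3,4} 3
  if 0:c drops first: 4 orders
  if 1:b drops first: 6 orders
heap linearizations: 10

10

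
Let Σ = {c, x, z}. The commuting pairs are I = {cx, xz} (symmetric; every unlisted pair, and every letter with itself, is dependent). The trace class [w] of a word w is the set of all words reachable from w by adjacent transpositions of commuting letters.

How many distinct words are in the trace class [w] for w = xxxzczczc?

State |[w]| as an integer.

#0=x has no predecessor
#1=x depends on [0:x]
#2=x depends on [1:x]
#3=z has no predecessor
#4=c depends on [3:z]
#5=z depends on [4:c]
#6=c depends on [5:z]
#7=z depends on [6:c]
#8=c depends on [7:z]
sources: [0:x, 3:z]
N(rest) = Σ N(rest − s) over sources s of rest; N(one piece) = 1:
  size 1 → [2]=1  [8]=1
  size 2 → [1,2]=1  [2,8]=2  [7,8]=1
  size 3 → [0,1,2]=1  [1,2,8]=3  [2,7,8]=3  [6,7,8]=1
  size 4 → [0,1,2,8]=4  [1,2,7,8]=6  [2,6,7,8]=4  [5,6,7,8]=1
  size 5 → [0,1,2,7,8]=10  [1,2,6,7,8]=10  [2,5,6,7,8]=5  [4,5,6,7,8]=1
  size 6 → [0,1,2,6,7,8]=20  [1,2,5,6,7,8]=15  [2,4,5,6,7,8]=6  [3,4,5,6,7,8]=1
  size 7 → [0,1,2,5,6,7,8]=35  [1,2,4,5,6,7,8]=21  [2,3,4,5,6,7,8]=7
  first=0(x) contributes 28
  first=3(z) contributes 56
|[w]| = 84

84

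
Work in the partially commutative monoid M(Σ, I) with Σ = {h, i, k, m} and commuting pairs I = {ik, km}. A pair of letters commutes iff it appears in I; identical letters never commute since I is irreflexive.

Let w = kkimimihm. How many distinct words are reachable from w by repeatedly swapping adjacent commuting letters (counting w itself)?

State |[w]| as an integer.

21

piece 0:k — minimal
piece 1:k rests on {0:k}
piece 2:i — minimal
piece 3:m rests on {2:i}
piece 4:i rests on {3:m}
piece 5:m rests on {4:i}
piece 6:i rests on {5:m}
piece 7:h rests on {1:k, 6:i}
piece 8:m rests on {7:h}
minimal pieces: {0:k, 2:i}
ways to finish when only these pieces remain (= sum over removing one remaining piece with nothing left below it):
  1 left: {8}→1
  2 left: {7,8}→1
  3 left: {1,7,8}→1  {6,7,8}→1
  4 left: {0,1,7,8}→1  {1,6,7,8}→2  {5,6,7,8}→1
  5 left: {0,1,6,7,8}→3  {1,5,6,7,8}→3  {4,5,6,7,8}→1
  6 left: {0,1,5,6,7,8}→6  {1,4,5,6,7,8}→4  {3,4,5,6,7,8}→1
  7 left: {0,1,4,5,6,7,8}→10  {1,3,4,5,6,7,8}→5  {2,3,4,5,6,7,8}→1
  placing 0:k first → 6 extensions
  placing 2:i first → 15 extensions
total linear extensions = 21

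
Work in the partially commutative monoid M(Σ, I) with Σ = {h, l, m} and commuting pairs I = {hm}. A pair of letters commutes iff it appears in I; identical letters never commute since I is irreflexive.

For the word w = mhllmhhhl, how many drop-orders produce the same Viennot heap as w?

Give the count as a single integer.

8

drop 0:m onto floor
drop 1:h onto floor
drop 2:l onto {0:m, 1:h}
drop 3:l onto {2:l}
drop 4:m onto {3:l}
drop 5:h onto {3:l}
drop 6:h onto {5:h}
drop 7:h onto {6:h}
drop 8:l onto {4:m, 7:h}
ground layer = {0:m, 1:h}
drop-orders for the pieces not yet dropped (sum over which currently-grounded one goes next):
  1 to go: {8} 1
  2 to go: {4,8} 1  {7,8} 1
  3 to go: {4,7,8} 2  {6,7,8} 1
  4 to go: {4,6,7,8} 3  {5,6,7,8} 1
  5 to go: {4,5,6,7,8} 4
  6 to go: {3,4,5,6,7,8} 4
  7 to go: {2,3,4,5,6,7,8} 4
  if 0:m drops first: 4 orders
  if 1:h drops first: 4 orders
heap linearizations: 8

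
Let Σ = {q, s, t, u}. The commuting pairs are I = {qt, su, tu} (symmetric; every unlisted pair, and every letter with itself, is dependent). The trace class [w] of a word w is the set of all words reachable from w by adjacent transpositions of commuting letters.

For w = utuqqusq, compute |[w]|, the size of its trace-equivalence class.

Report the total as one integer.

piece 0:u — minimal
piece 1:t — minimal
piece 2:u rests on {0:u}
piece 3:q rests on {2:u}
piece 4:q rests on {3:q}
piece 5:u rests on {4:q}
piece 6:s rests on {1:t, 4:q}
piece 7:q rests on {5:u, 6:s}
minimal pieces: {0:u, 1:t}
ways to finish when only these pieces remain (= sum over removing one remaining piece with nothing left below it):
  1 left: {7}→1
  2 left: {5,7}→1  {6,7}→1
  3 left: {1,6,7}→1  {5,6,7}→2
  4 left: {1,5,6,7}→3  {4,5,6,7}→2
  5 left: {1,4,5,6,7}→5  {3,4,5,6,7}→2
  6 left: {1,3,4,5,6,7}→7  {2,3,4,5,6,7}→2
  placing 0:u first → 9 extensions
  placing 1:t first → 2 extensions
total linear extensions = 11

11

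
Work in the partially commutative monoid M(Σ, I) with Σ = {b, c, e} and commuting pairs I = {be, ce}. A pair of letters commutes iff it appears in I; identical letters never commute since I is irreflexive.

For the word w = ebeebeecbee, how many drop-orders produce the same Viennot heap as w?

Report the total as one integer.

piece 0:e — minimal
piece 1:b — minimal
piece 2:e rests on {0:e}
piece 3:e rests on {2:e}
piece 4:b rests on {1:b}
piece 5:e rests on {3:e}
piece 6:e rests on {5:e}
piece 7:c rests on {4:b}
piece 8:b rests on {7:c}
piece 9:e rests on {6:e}
piece 10:e rests on {9:e}
minimal pieces: {0:e, 1:b}
ways to finish when only these pieces remain (= sum over removing one remaining piece with nothing left below it):
  1 left: {8}→1  {10}→1
  2 left: {7,8}→1  {8,10}→2  {9,10}→1
  3 left: {4,7,8}→1  {6,9,10}→1  {7,8,10}→3  {8,9,10}→3
  4 left: {1,4,7,8}→1  {4,7,8,10}→4  {5,6,9,10}→1  {6,8,9,10}→4  {7,8,9,10}→6
  5 left: {1,4,7,8,10}→5  {3,5,6,9,10}→1  {4,7,8,9,10}→10  {5,6,8,9,10}→5  {6,7,8,9,10}→10
  6 left: {1,4,7,8,9,10}→15  {2,3,5,6,9,10}→1  {3,5,6,8,9,10}→6  {4,6,7,8,9,10}→20  {5,6,7,8,9,10}→15
  7 left: {0,2,3,5,6,9,10}→1  {1,4,6,7,8,9,10}→35  {2,3,5,6,8,9,10}→7  {3,5,6,7,8,9,10}→21  {4,5,6,7,8,9,10}→35
  8 left: {0,2,3,5,6,8,9,10}→8  {1,4,5,6,7,8,9,10}→70  {2,3,5,6,7,8,9,10}→28  {3,4,5,6,7,8,9,10}→56
  9 left: {0,2,3,5,6,7,8,9,10}→36  {1,3,4,5,6,7,8,9,10}→126  {2,3,4,5,6,7,8,9,10}→84
  placing 0:e first → 210 extensions
  placing 1:b first → 120 extensions
total linear extensions = 330

330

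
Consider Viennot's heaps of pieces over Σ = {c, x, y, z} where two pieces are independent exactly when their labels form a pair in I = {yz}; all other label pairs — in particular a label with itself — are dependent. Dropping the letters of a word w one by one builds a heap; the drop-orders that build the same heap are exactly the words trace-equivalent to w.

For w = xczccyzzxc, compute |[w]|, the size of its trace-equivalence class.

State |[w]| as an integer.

0(x) covers ∅
1(c) covers 0:x
2(z) covers 1:c
3(c) covers 2:z
4(c) covers 3:c
5(y) covers 4:c
6(z) covers 4:c
7(z) covers 6:z
8(x) covers 5:y, 7:z
9(c) covers 8:x
floor of heap: 0:x
completions by unplaced set U, small U first (add the entries for U minus each lowest piece of U):
  |U|=1: {9}:1
  |U|=2: {8,9}:1
  |U|=3: {5,8,9}:1  {7,8,9}:1
  |U|=4: {5,7,8,9}:2  {6,7,8,9}:1
  |U|=5: {5,6,7,8,9}:3
  |U|=6: {4,5,6,7,8,9}:3
  |U|=7: {3,4,5,6,7,8,9}:3
  |U|=8: {2,3,4,5,6,7,8,9}:3
  start at 0(x): 3

3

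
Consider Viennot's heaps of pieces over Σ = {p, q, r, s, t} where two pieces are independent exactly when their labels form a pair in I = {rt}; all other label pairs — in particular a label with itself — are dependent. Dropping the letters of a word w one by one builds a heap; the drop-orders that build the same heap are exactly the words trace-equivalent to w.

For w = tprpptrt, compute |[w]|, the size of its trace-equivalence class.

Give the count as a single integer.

piece 0:t — minimal
piece 1:p rests on {0:t}
piece 2:r rests on {1:p}
piece 3:p rests on {2:r}
piece 4:p rests on {3:p}
piece 5:t rests on {4:p}
piece 6:r rests on {4:p}
piece 7:t rests on {5:t}
minimal pieces: {0:t}
ways to finish when only these pieces remain (= sum over removing one remaining piece with nothing left below it):
  1 left: {6}→1  {7}→1
  2 left: {5,7}→1  {6,7}→2
  3 left: {5,6,7}→3
  4 left: {4,5,6,7}→3
  5 left: {3,4,5,6,7}→3
  6 left: {2,3,4,5,6,7}→3
  placing 0:t first → 3 extensions

3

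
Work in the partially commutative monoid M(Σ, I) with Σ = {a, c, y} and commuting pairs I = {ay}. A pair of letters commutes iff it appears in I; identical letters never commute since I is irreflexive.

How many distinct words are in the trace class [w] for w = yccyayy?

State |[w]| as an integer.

0(y) covers ∅
1(c) covers 0:y
2(c) covers 1:c
3(y) covers 2:c
4(a) covers 2:c
5(y) covers 3:y
6(y) covers 5:y
floor of heap: 0:y
completions by unplaced set U, small U first (add the entries for U minus each lowest piece of U):
  |U|=1: {4}:1  {6}:1
  |U|=2: {4,6}:2  {5,6}:1
  |U|=3: {3,5,6}:1  {4,5,6}:3
  |U|=4: {3,4,5,6}:4
  |U|=5: {2,3,4,5,6}:4
  start at 0(y): 4

4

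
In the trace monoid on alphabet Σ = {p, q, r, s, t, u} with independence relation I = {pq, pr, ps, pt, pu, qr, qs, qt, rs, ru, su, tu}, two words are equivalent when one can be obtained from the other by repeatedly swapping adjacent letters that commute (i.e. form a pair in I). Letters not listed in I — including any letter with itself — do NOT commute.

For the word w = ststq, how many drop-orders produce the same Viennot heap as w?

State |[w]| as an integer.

5

0(s) covers ∅
1(t) covers 0:s
2(s) covers 1:t
3(t) covers 2:s
4(q) covers ∅
floor of heap: 0:s, 4:q
completions by unplaced set U, small U first (add the entries for U minus each lowest piece of U):
  |U|=1: {3}:1  {4}:1
  |U|=2: {2,3}:1  {3,4}:2
  |U|=3: {1,2,3}:1  {2,3,4}:3
  start at 0(s): 4
  start at 4(q): 1
sum over floor = 5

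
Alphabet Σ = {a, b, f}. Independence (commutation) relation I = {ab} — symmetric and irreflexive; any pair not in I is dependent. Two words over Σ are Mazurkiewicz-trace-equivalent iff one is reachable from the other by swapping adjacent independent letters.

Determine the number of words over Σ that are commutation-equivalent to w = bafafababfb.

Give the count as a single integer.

drop 0:b onto floor
drop 1:a onto floor
drop 2:f onto {0:b, 1:a}
drop 3:a onto {2:f}
drop 4:f onto {3:a}
drop 5:a onto {4:f}
drop 6:b onto {4:f}
drop 7:a onto {5:a}
drop 8:b onto {6:b}
drop 9:f onto {7:a, 8:b}
drop 10:b onto {9:f}
ground layer = {0:b, 1:a}
drop-orders for the pieces not yet dropped (sum over which currently-grounded one goes next):
  1 to go: {10} 1
  2 to go: {9,10} 1
  3 to go: {7,9,10} 1  {8,9,10} 1
  4 to go: {5,7,9,10} 1  {6,8,9,10} 1  {7,8,9,10} 2
  5 to go: {5,7,8,9,10} 3  {6,7,8,9,10} 3
  6 to go: {5,6,7,8,9,10} 6
  7 to go: {4,5,6,7,8,9,10} 6
  8 to go: {3,4,5,6,7,8,9,10} 6
  9 to go: {2,3,4,5,6,7,8,9,10} 6
  if 0:b drops first: 6 orders
  if 1:a drops first: 6 orders
heap linearizations: 12

12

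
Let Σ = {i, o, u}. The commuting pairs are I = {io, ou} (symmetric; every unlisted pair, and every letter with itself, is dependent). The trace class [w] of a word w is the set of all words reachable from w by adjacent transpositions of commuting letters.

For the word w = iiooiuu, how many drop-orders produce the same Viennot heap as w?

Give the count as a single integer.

21

piece 0:i — minimal
piece 1:i rests on {0:i}
piece 2:o — minimal
piece 3:o rests on {2:o}
piece 4:i rests on {1:i}
piece 5:u rests on {4:i}
piece 6:u rests on {5:u}
minimal pieces: {0:i, 2:o}
ways to finish when only these pieces remain (= sum over removing one remaining piece with nothing left below it):
  1 left: {3}→1  {6}→1
  2 left: {2,3}→1  {3,6}→2  {5,6}→1
  3 left: {2,3,6}→3  {3,5,6}→3  {4,5,6}→1
  4 left: {1,4,5,6}→1  {2,3,5,6}→6  {3,4,5,6}→4
  5 left: {0,1,4,5,6}→1  {1,3,4,5,6}→5  {2,3,4,5,6}→10
  placing 0:i first → 15 extensions
  placing 2:o first → 6 extensions
total linear extensions = 21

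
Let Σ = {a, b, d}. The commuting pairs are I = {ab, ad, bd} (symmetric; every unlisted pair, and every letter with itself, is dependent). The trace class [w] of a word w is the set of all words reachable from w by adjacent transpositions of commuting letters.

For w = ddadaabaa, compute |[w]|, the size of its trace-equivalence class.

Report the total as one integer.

504

piece 0:d — minimal
piece 1:d rests on {0:d}
piece 2:a — minimal
piece 3:d rests on {1:d}
piece 4:a rests on {2:a}
piece 5:a rests on {4:a}
piece 6:b — minimal
piece 7:a rests on {5:a}
piece 8:a rests on {7:a}
minimal pieces: {0:d, 2:a, 6:b}
ways to finish when only these pieces remain (= sum over removing one remaining piece with nothing left below it):
  1 left: {3}→1  {6}→1  {8}→1
  2 left: {1,3}→1  {3,6}→2  {3,8}→2  {6,8}→2  {7,8}→1
  3 left: {0,1,3}→1  {1,3,6}→3  {1,3,8}→3  {3,6,8}→6  {3,7,8}→3  {5,7,8}→1  {6,7,8}→3
  4 left: {0,1,3,6}→4  {0,1,3,8}→4  {1,3,6,8}→12  {1,3,7,8}→6  {3,5,7,8}→4  {3,6,7,8}→12  {4,5,7,8}→1  {5,6,7,8}→4
  5 left: {0,1,3,6,8}→20  {0,1,3,7,8}→10  {1,3,5,7,8}→10  {1,3,6,7,8}→30  {2,4,5,7,8}→1  {3,4,5,7,8}→5  {3,5,6,7,8}→20  {4,5,6,7,8}→5
  6 left: {0,1,3,5,7,8}→20  {0,1,3,6,7,8}→60  {1,3,4,5,7,8}→15  {1,3,5,6,7,8}→60  {2,3,4,5,7,8}→6  {2,4,5,6,7,8}→6  {3,4,5,6,7,8}→30
  7 left: {0,1,3,4,5,7,8}→35  {0,1,3,5,6,7,8}→140  {1,2,3,4,5,7,8}→21  {1,3,4,5,6,7,8}→105  {2,3,4,5,6,7,8}→42
  placing 0:d first → 168 extensions
  placing 2:a first → 280 extensions
  placing 6:b first → 56 extensions
total linear extensions = 504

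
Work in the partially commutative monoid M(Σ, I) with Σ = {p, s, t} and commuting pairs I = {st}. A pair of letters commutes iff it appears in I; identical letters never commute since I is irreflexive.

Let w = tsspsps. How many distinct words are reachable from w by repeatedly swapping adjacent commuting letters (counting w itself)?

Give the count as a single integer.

3

0(t) covers ∅
1(s) covers ∅
2(s) covers 1:s
3(p) covers 0:t, 2:s
4(s) covers 3:p
5(p) covers 4:s
6(s) covers 5:p
floor of heap: 0:t, 1:s
completions by unplaced set U, small U first (add the entries for U minus each lowest piece of U):
  |U|=1: {6}:1
  |U|=2: {5,6}:1
  |U|=3: {4,5,6}:1
  |U|=4: {3,4,5,6}:1
  |U|=5: {0,3,4,5,6}:1  {2,3,4,5,6}:1
  start at 0(t): 1
  start at 1(s): 2
sum over floor = 3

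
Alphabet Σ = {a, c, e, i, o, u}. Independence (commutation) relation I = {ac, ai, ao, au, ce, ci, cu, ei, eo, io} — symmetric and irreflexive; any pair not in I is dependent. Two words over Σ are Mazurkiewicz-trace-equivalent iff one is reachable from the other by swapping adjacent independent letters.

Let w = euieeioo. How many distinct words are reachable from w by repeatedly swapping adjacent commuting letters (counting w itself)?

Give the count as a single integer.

drop 0:e onto floor
drop 1:u onto {0:e}
drop 2:i onto {1:u}
drop 3:e onto {1:u}
drop 4:e onto {3:e}
drop 5:i onto {2:i}
drop 6:o onto {1:u}
drop 7:o onto {6:o}
ground layer = {0:e}
drop-orders for the pieces not yet dropped (sum over which currently-grounded one goes next):
  1 to go: {4} 1  {5} 1  {7} 1
  2 to go: {2,5} 1  {3,4} 1  {4,5} 2  {4,7} 2  {5,7} 2  {6,7} 1
  3 to go: {2,4,5} 3  {2,5,7} 3  {3,4,5} 3  {3,4,7} 3  {4,5,7} 6  {4,6,7} 3  {5,6,7} 3
  4 to go: {2,3,4,5} 6  {2,4,5,7} 12  {2,5,6,7} 6  {3,4,5,7} 12  {3,4,6,7} 6  {4,5,6,7} 12
  5 to go: {2,3,4,5,7} 30  {2,4,5,6,7} 30  {3,4,5,6,7} 30
  6 to go: {2,3,4,5,6,7} 90
  if 0:e drops first: 90 orders

90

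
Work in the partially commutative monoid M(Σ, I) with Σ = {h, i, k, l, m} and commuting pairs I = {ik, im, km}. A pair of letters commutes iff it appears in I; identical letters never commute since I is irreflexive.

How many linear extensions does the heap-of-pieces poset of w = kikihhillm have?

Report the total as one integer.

#0=k has no predecessor
#1=i has no predecessor
#2=k depends on [0:k]
#3=i depends on [1:i]
#4=h depends on [2:k, 3:i]
#5=h depends on [4:h]
#6=i depends on [5:h]
#7=l depends on [6:i]
#8=l depends on [7:l]
#9=m depends on [8:l]
sources: [0:k, 1:i]
N(rest) = Σ N(rest − s) over sources s of rest; N(one piece) = 1:
  size 1 → [9]=1
  size 2 → [8,9]=1
  size 3 → [7,8,9]=1
  size 4 → [6,7,8,9]=1
  size 5 → [5,6,7,8,9]=1
  size 6 → [4,5,6,7,8,9]=1
  size 7 → [2,4,5,6,7,8,9]=1  [3,4,5,6,7,8,9]=1
  size 8 → [0,2,4,5,6,7,8,9]=1  [1,3,4,5,6,7,8,9]=1  [2,3,4,5,6,7,8,9]=2
  first=0(k) contributes 3
  first=1(i) contributes 3
|[w]| = 6

6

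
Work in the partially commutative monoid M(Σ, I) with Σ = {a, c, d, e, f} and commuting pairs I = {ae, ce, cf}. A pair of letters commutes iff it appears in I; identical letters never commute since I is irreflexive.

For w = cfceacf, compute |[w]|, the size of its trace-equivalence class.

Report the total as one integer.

drop 0:c onto floor
drop 1:f onto floor
drop 2:c onto {0:c}
drop 3:e onto {1:f}
drop 4:a onto {1:f, 2:c}
drop 5:c onto {4:a}
drop 6:f onto {3:e, 4:a}
ground layer = {0:c, 1:f}
drop-orders for the pieces not yet dropped (sum over which currently-grounded one goes next):
  1 to go: {5} 1  {6} 1
  2 to go: {3,6} 1  {5,6} 2
  3 to go: {3,5,6} 3  {4,5,6} 2
  4 to go: {2,4,5,6} 2  {3,4,5,6} 5
  5 to go: {0,2,4,5,6} 2  {1,3,4,5,6} 5  {2,3,4,5,6} 7
  if 0:c drops first: 12 orders
  if 1:f drops first: 9 orders
heap linearizations: 21

21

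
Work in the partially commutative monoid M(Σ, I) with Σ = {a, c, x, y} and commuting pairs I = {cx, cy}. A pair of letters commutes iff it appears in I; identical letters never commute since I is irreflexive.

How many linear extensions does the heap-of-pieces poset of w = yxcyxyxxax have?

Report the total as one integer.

8

piece 0:y — minimal
piece 1:x rests on {0:y}
piece 2:c — minimal
piece 3:y rests on {1:x}
piece 4:x rests on {3:y}
piece 5:y rests on {4:x}
piece 6:x rests on {5:y}
piece 7:x rests on {6:x}
piece 8:a rests on {2:c, 7:x}
piece 9:x rests on {8:a}
minimal pieces: {0:y, 2:c}
ways to finish when only these pieces remain (= sum over removing one remaining piece with nothing left below it):
  1 left: {9}→1
  2 left: {8,9}→1
  3 left: {2,8,9}→1  {7,8,9}→1
  4 left: {2,7,8,9}→2  {6,7,8,9}→1
  5 left: {2,6,7,8,9}→3  {5,6,7,8,9}→1
  6 left: {2,5,6,7,8,9}→4  {4,5,6,7,8,9}→1
  7 left: {2,4,5,6,7,8,9}→5  {3,4,5,6,7,8,9}→1
  8 left: {1,3,4,5,6,7,8,9}→1  {2,3,4,5,6,7,8,9}→6
  placing 0:y first → 7 extensions
  placing 2:c first → 1 extensions
total linear extensions = 8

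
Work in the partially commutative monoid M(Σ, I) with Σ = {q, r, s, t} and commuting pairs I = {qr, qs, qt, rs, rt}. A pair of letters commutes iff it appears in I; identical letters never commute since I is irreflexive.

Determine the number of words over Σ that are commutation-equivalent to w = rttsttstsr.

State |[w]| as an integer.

piece 0:r — minimal
piece 1:t — minimal
piece 2:t rests on {1:t}
piece 3:s rests on {2:t}
piece 4:t rests on {3:s}
piece 5:t rests on {4:t}
piece 6:s rests on {5:t}
piece 7:t rests on {6:s}
piece 8:s rests on {7:t}
piece 9:r rests on {0:r}
minimal pieces: {0:r, 1:t}
ways to finish when only these pieces remain (= sum over removing one remaining piece with nothing left below it):
  1 left: {8}→1  {9}→1
  2 left: {0,9}→1  {7,8}→1  {8,9}→2
  3 left: {0,8,9}→3  {6,7,8}→1  {7,8,9}→3
  4 left: {0,7,8,9}→6  {5,6,7,8}→1  {6,7,8,9}→4
  5 left: {0,6,7,8,9}→10  {4,5,6,7,8}→1  {5,6,7,8,9}→5
  6 left: {0,5,6,7,8,9}→15  {3,4,5,6,7,8}→1  {4,5,6,7,8,9}→6
  7 left: {0,4,5,6,7,8,9}→21  {2,3,4,5,6,7,8}→1  {3,4,5,6,7,8,9}→7
  8 left: {0,3,4,5,6,7,8,9}→28  {1,2,3,4,5,6,7,8}→1  {2,3,4,5,6,7,8,9}→8
  placing 0:r first → 9 extensions
  placing 1:t first → 36 extensions
total linear extensions = 45

45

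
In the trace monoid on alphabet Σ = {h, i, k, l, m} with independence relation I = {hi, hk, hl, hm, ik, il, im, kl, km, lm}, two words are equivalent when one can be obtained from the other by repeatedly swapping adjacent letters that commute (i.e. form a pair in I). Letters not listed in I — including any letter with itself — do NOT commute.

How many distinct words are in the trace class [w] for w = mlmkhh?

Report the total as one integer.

drop 0:m onto floor
drop 1:l onto floor
drop 2:m onto {0:m}
drop 3:k onto floor
drop 4:h onto floor
drop 5:h onto {4:h}
ground layer = {0:m, 1:l, 3:k, 4:h}
drop-orders for the pieces not yet dropped (sum over which currently-grounded one goes next):
  1 to go: {1} 1  {2} 1  {3} 1  {5} 1
  2 to go: {0,2} 1  {1,2} 2  {1,3} 2  {1,5} 2  {2,3} 2  {2,5} 2  {3,5} 2  {4,5} 1
  3 to go: {0,1,2} 3  {0,2,3} 3  {0,2,5} 3  {1,2,3} 6  {1,2,5} 6  {1,3,5} 6  {1,4,5} 3  {2,3,5} 6  {2,4,5} 3  {3,4,5} 3
  4 to go: {0,1,2,3} 12  {0,1,2,5} 12  {0,2,3,5} 12  {0,2,4,5} 6  {1,2,3,5} 24  {1,2,4,5} 12  {1,3,4,5} 12  {2,3,4,5} 12
  if 0:m drops first: 60 orders
  if 1:l drops first: 30 orders
  if 3:k drops first: 30 orders
  if 4:h drops first: 60 orders
heap linearizations: 180

180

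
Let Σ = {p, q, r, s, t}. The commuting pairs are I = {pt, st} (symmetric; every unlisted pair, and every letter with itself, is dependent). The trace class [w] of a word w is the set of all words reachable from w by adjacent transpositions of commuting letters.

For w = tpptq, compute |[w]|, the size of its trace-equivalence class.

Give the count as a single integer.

6

drop 0:t onto floor
drop 1:p onto floor
drop 2:p onto {1:p}
drop 3:t onto {0:t}
drop 4:q onto {2:p, 3:t}
ground layer = {0:t, 1:p}
drop-orders for the pieces not yet dropped (sum over which currently-grounded one goes next):
  1 to go: {4} 1
  2 to go: {2,4} 1  {3,4} 1
  3 to go: {0,3,4} 1  {1,2,4} 1  {2,3,4} 2
  if 0:t drops first: 3 orders
  if 1:p drops first: 3 orders
heap linearizations: 6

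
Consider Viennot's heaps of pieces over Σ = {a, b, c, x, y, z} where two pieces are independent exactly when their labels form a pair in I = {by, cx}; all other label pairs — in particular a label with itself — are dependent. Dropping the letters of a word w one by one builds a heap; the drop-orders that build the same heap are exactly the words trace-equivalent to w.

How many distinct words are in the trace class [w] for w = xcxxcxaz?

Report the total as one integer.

15

0(x) covers ∅
1(c) covers ∅
2(x) covers 0:x
3(x) covers 2:x
4(c) covers 1:c
5(x) covers 3:x
6(a) covers 4:c, 5:x
7(z) covers 6:a
floor of heap: 0:x, 1:c
completions by unplaced set U, small U first (add the entries for U minus each lowest piece of U):
  |U|=1: {7}:1
  |U|=2: {6,7}:1
  |U|=3: {4,6,7}:1  {5,6,7}:1
  |U|=4: {1,4,6,7}:1  {3,5,6,7}:1  {4,5,6,7}:2
  |U|=5: {1,4,5,6,7}:3  {2,3,5,6,7}:1  {3,4,5,6,7}:3
  |U|=6: {0,2,3,5,6,7}:1  {1,3,4,5,6,7}:6  {2,3,4,5,6,7}:4
  start at 0(x): 10
  start at 1(c): 5
sum over floor = 15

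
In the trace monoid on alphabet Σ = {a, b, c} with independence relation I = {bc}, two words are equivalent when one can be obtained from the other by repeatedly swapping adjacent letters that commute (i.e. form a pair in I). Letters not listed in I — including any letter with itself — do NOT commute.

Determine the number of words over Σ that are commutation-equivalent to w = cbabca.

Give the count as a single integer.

4

drop 0:c onto floor
drop 1:b onto floor
drop 2:a onto {0:c, 1:b}
drop 3:b onto {2:a}
drop 4:c onto {2:a}
drop 5:a onto {3:b, 4:c}
ground layer = {0:c, 1:b}
drop-orders for the pieces not yet dropped (sum over which currently-grounded one goes next):
  1 to go: {5} 1
  2 to go: {3,5} 1  {4,5} 1
  3 to go: {3,4,5} 2
  4 to go: {2,3,4,5} 2
  if 0:c drops first: 2 orders
  if 1:b drops first: 2 orders
heap linearizations: 4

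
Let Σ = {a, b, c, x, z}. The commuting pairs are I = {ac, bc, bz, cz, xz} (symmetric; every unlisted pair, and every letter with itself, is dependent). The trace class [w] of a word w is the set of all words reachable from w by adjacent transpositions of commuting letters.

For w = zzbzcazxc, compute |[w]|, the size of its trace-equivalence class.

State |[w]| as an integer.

76

piece 0:z — minimal
piece 1:z rests on {0:z}
piece 2:b — minimal
piece 3:z rests on {1:z}
piece 4:c — minimal
piece 5:a rests on {2:b, 3:z}
piece 6:z rests on {5:a}
piece 7:x rests on {4:c, 5:a}
piece 8:c rests on {7:x}
minimal pieces: {0:z, 2:b, 4:c}
ways to finish when only these pieces remain (= sum over removing one remaining piece with nothing left below it):
  1 left: {6}→1  {8}→1
  2 left: {6,8}→2  {7,8}→1
  3 left: {4,7,8}→1  {6,7,8}→3
  4 left: {4,6,7,8}→4  {5,6,7,8}→3
  5 left: {2,5,6,7,8}→3  {3,5,6,7,8}→3  {4,5,6,7,8}→7
  6 left: {1,3,5,6,7,8}→3  {2,3,5,6,7,8}→6  {2,4,5,6,7,8}→10  {3,4,5,6,7,8}→10
  7 left: {0,1,3,5,6,7,8}→3  {1,2,3,5,6,7,8}→9  {1,3,4,5,6,7,8}→13  {2,3,4,5,6,7,8}→26
  placing 0:z first → 48 extensions
  placing 2:b first → 16 extensions
  placing 4:c first → 12 extensions
total linear extensions = 76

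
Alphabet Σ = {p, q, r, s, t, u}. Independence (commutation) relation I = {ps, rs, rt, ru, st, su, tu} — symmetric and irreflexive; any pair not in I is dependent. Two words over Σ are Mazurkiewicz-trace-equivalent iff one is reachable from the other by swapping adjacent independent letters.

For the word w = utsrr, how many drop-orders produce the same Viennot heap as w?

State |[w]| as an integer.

60

0(u) covers ∅
1(t) covers ∅
2(s) covers ∅
3(r) covers ∅
4(r) covers 3:r
floor of heap: 0:u, 1:t, 2:s, 3:r
completions by unplaced set U, small U first (add the entries for U minus each lowest piece of U):
  |U|=1: {0}:1  {1}:1  {2}:1  {4}:1
  |U|=2: {0,1}:2  {0,2}:2  {0,4}:2  {1,2}:2  {1,4}:2  {2,4}:2  {3,4}:1
  |U|=3: {0,1,2}:6  {0,1,4}:6  {0,2,4}:6  {0,3,4}:3  {1,2,4}:6  {1,3,4}:3  {2,3,4}:3
  start at 0(u): 12
  start at 1(t): 12
  start at 2(s): 12
  start at 3(r): 24
sum over floor = 60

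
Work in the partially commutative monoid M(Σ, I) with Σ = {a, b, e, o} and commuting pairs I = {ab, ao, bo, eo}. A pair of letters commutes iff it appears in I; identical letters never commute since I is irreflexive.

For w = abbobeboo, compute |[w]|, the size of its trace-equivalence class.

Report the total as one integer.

piece 0:a — minimal
piece 1:b — minimal
piece 2:b rests on {1:b}
piece 3:o — minimal
piece 4:b rests on {2:b}
piece 5:e rests on {0:a, 4:b}
piece 6:b rests on {5:e}
piece 7:o rests on {3:o}
piece 8:o rests on {7:o}
minimal pieces: {0:a, 1:b, 3:o}
ways to finish when only these pieces remain (= sum over removing one remaining piece with nothing left below it):
  1 left: {6}→1  {8}→1
  2 left: {5,6}→1  {6,8}→2  {7,8}→1
  3 left: {0,5,6}→1  {3,7,8}→1  {4,5,6}→1  {5,6,8}→3  {6,7,8}→3
  4 left: {0,4,5,6}→2  {0,5,6,8}→4  {2,4,5,6}→1  {3,6,7,8}→4  {4,5,6,8}→4  {5,6,7,8}→6
  5 left: {0,2,4,5,6}→3  {0,4,5,6,8}→10  {0,5,6,7,8}→10  {1,2,4,5,6}→1  {2,4,5,6,8}→5  {3,5,6,7,8}→10  {4,5,6,7,8}→10
  6 left: {0,1,2,4,5,6}→4  {0,2,4,5,6,8}→18  {0,3,5,6,7,8}→20  {0,4,5,6,7,8}→30  {1,2,4,5,6,8}→6  {2,4,5,6,7,8}→15  {3,4,5,6,7,8}→20
  7 left: {0,1,2,4,5,6,8}→28  {0,2,4,5,6,7,8}→63  {0,3,4,5,6,7,8}→70  {1,2,4,5,6,7,8}→21  {2,3,4,5,6,7,8}→35
  placing 0:a first → 56 extensions
  placing 1:b first → 168 extensions
  placing 3:o first → 112 extensions
total linear extensions = 336

336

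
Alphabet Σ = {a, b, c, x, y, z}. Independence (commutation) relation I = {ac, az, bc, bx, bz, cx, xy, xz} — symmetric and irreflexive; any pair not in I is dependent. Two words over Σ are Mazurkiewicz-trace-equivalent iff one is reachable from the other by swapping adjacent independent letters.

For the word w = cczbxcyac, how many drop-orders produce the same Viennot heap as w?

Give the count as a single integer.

piece 0:c — minimal
piece 1:c rests on {0:c}
piece 2:z rests on {1:c}
piece 3:b — minimal
piece 4:x — minimal
piece 5:c rests on {2:z}
piece 6:y rests on {3:b, 5:c}
piece 7:a rests on {4:x, 6:y}
piece 8:c rests on {6:y}
minimal pieces: {0:c, 3:b, 4:x}
ways to finish when only these pieces remain (= sum over removing one remaining piece with nothing left below it):
  1 left: {7}→1  {8}→1
  2 left: {4,7}→1  {7,8}→2
  3 left: {4,7,8}→3  {6,7,8}→2
  4 left: {3,6,7,8}→2  {4,6,7,8}→5  {5,6,7,8}→2
  5 left: {2,5,6,7,8}→2  {3,4,6,7,8}→7  {3,5,6,7,8}→4  {4,5,6,7,8}→7
  6 left: {1,2,5,6,7,8}→2  {2,3,5,6,7,8}→6  {2,4,5,6,7,8}→9  {3,4,5,6,7,8}→18
  7 left: {0,1,2,5,6,7,8}→2  {1,2,3,5,6,7,8}→8  {1,2,4,5,6,7,8}→11  {2,3,4,5,6,7,8}→33
  placing 0:c first → 52 extensions
  placing 3:b first → 13 extensions
  placing 4:x first → 10 extensions
total linear extensions = 75

75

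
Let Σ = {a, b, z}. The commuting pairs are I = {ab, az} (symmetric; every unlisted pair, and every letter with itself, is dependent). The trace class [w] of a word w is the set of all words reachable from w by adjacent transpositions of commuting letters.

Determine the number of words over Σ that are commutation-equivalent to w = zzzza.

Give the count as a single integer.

5

0(z) covers ∅
1(z) covers 0:z
2(z) covers 1:z
3(z) covers 2:z
4(a) covers ∅
floor of heap: 0:z, 4:a
completions by unplaced set U, small U first (add the entries for U minus each lowest piece of U):
  |U|=1: {3}:1  {4}:1
  |U|=2: {2,3}:1  {3,4}:2
  |U|=3: {1,2,3}:1  {2,3,4}:3
  start at 0(z): 4
  start at 4(a): 1
sum over floor = 5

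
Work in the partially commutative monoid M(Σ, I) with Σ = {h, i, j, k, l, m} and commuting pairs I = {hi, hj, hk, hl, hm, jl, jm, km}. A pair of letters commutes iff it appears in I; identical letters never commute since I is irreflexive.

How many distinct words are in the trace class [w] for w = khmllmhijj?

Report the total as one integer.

0(k) covers ∅
1(h) covers ∅
2(m) covers ∅
3(l) covers 0:k, 2:m
4(l) covers 3:l
5(m) covers 4:l
6(h) covers 1:h
7(i) covers 5:m
8(j) covers 7:i
9(j) covers 8:j
floor of heap: 0:k, 1:h, 2:m
completions by unplaced set U, small U first (add the entries for U minus each lowest piece of U):
  |U|=1: {6}:1  {9}:1
  |U|=2: {1,6}:1  {6,9}:2  {8,9}:1
  |U|=3: {1,6,9}:3  {6,8,9}:3  {7,8,9}:1
  |U|=4: {1,6,8,9}:6  {5,7,8,9}:1  {6,7,8,9}:4
  |U|=5: {1,6,7,8,9}:10  {4,5,7,8,9}:1  {5,6,7,8,9}:5
  |U|=6: {1,5,6,7,8,9}:15  {3,4,5,7,8,9}:1  {4,5,6,7,8,9}:6
  |U|=7: {0,3,4,5,7,8,9}:1  {1,4,5,6,7,8,9}:21  {2,3,4,5,7,8,9}:1  {3,4,5,6,7,8,9}:7
  |U|=8: {0,2,3,4,5,7,8,9}:2  {0,3,4,5,6,7,8,9}:8  {1,3,4,5,6,7,8,9}:28  {2,3,4,5,6,7,8,9}:8
  start at 0(k): 36
  start at 1(h): 18
  start at 2(m): 36
sum over floor = 90

90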